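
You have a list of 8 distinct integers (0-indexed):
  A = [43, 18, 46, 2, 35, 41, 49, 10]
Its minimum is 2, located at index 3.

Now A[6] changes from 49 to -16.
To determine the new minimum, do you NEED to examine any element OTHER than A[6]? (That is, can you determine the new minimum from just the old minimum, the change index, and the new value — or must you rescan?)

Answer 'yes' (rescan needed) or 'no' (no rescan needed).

Answer: no

Derivation:
Old min = 2 at index 3
Change at index 6: 49 -> -16
Index 6 was NOT the min. New min = min(2, -16). No rescan of other elements needed.
Needs rescan: no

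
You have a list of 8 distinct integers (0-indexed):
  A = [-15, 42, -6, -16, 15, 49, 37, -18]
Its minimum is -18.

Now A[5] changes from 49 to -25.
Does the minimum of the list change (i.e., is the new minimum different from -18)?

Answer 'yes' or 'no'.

Old min = -18
Change: A[5] 49 -> -25
Changed element was NOT the min; min changes only if -25 < -18.
New min = -25; changed? yes

Answer: yes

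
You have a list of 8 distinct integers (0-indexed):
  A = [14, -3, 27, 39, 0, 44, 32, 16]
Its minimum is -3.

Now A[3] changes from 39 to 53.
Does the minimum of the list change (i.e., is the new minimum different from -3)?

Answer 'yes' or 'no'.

Answer: no

Derivation:
Old min = -3
Change: A[3] 39 -> 53
Changed element was NOT the min; min changes only if 53 < -3.
New min = -3; changed? no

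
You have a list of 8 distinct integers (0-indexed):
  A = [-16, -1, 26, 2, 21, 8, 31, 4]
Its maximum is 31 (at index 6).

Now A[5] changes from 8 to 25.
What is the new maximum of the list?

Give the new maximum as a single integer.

Old max = 31 (at index 6)
Change: A[5] 8 -> 25
Changed element was NOT the old max.
  New max = max(old_max, new_val) = max(31, 25) = 31

Answer: 31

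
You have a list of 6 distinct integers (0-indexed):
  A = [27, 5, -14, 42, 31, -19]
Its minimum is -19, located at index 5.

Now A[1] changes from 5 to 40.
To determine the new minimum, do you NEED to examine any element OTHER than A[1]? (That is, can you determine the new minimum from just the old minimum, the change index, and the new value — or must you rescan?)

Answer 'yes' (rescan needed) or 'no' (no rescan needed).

Old min = -19 at index 5
Change at index 1: 5 -> 40
Index 1 was NOT the min. New min = min(-19, 40). No rescan of other elements needed.
Needs rescan: no

Answer: no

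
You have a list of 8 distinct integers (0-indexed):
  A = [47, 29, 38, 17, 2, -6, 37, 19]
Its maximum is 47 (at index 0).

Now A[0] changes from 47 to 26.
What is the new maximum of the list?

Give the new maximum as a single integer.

Answer: 38

Derivation:
Old max = 47 (at index 0)
Change: A[0] 47 -> 26
Changed element WAS the max -> may need rescan.
  Max of remaining elements: 38
  New max = max(26, 38) = 38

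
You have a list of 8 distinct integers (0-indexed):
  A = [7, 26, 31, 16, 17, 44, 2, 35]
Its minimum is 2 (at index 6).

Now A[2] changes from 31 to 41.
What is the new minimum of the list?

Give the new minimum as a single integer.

Answer: 2

Derivation:
Old min = 2 (at index 6)
Change: A[2] 31 -> 41
Changed element was NOT the old min.
  New min = min(old_min, new_val) = min(2, 41) = 2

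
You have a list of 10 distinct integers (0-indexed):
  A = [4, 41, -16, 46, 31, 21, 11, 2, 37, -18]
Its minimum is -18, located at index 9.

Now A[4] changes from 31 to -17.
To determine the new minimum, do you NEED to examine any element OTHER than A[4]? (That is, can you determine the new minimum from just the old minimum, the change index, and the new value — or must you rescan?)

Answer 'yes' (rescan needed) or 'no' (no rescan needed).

Old min = -18 at index 9
Change at index 4: 31 -> -17
Index 4 was NOT the min. New min = min(-18, -17). No rescan of other elements needed.
Needs rescan: no

Answer: no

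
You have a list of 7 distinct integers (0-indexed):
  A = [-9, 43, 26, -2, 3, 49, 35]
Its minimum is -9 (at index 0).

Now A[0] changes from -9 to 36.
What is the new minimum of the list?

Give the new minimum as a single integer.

Old min = -9 (at index 0)
Change: A[0] -9 -> 36
Changed element WAS the min. Need to check: is 36 still <= all others?
  Min of remaining elements: -2
  New min = min(36, -2) = -2

Answer: -2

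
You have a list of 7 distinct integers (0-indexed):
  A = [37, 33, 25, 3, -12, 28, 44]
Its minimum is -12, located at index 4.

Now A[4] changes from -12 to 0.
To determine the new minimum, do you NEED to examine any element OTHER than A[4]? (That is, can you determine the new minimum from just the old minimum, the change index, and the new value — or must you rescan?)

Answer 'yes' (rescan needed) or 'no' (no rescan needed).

Old min = -12 at index 4
Change at index 4: -12 -> 0
Index 4 WAS the min and new value 0 > old min -12. Must rescan other elements to find the new min.
Needs rescan: yes

Answer: yes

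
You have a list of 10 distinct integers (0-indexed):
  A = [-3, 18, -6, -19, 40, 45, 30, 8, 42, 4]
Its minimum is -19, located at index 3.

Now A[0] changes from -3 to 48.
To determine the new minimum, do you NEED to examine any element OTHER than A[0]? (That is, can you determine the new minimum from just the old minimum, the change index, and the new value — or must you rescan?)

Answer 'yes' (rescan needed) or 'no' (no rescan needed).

Answer: no

Derivation:
Old min = -19 at index 3
Change at index 0: -3 -> 48
Index 0 was NOT the min. New min = min(-19, 48). No rescan of other elements needed.
Needs rescan: no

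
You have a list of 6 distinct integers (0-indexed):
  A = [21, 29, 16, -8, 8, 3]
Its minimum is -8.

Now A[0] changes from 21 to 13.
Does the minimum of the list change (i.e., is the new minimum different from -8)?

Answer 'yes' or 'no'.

Old min = -8
Change: A[0] 21 -> 13
Changed element was NOT the min; min changes only if 13 < -8.
New min = -8; changed? no

Answer: no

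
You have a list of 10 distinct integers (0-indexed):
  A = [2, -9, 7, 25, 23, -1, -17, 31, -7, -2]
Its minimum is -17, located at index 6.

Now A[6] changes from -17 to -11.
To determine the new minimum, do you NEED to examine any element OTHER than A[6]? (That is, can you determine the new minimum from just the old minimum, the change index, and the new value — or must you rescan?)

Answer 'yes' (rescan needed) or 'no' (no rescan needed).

Old min = -17 at index 6
Change at index 6: -17 -> -11
Index 6 WAS the min and new value -11 > old min -17. Must rescan other elements to find the new min.
Needs rescan: yes

Answer: yes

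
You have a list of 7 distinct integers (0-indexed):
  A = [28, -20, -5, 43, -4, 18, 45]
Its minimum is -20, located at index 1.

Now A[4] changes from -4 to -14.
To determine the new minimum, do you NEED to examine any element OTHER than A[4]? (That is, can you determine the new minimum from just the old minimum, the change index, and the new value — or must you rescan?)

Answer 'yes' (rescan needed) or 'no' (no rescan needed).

Old min = -20 at index 1
Change at index 4: -4 -> -14
Index 4 was NOT the min. New min = min(-20, -14). No rescan of other elements needed.
Needs rescan: no

Answer: no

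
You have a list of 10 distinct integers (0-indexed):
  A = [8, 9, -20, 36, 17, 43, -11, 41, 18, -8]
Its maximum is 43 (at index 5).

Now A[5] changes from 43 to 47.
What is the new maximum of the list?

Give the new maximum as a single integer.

Old max = 43 (at index 5)
Change: A[5] 43 -> 47
Changed element WAS the max -> may need rescan.
  Max of remaining elements: 41
  New max = max(47, 41) = 47

Answer: 47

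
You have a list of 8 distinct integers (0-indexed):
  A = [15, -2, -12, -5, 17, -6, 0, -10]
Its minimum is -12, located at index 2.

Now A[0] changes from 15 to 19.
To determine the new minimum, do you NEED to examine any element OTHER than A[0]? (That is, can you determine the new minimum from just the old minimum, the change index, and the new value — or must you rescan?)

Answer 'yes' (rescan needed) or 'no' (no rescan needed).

Answer: no

Derivation:
Old min = -12 at index 2
Change at index 0: 15 -> 19
Index 0 was NOT the min. New min = min(-12, 19). No rescan of other elements needed.
Needs rescan: no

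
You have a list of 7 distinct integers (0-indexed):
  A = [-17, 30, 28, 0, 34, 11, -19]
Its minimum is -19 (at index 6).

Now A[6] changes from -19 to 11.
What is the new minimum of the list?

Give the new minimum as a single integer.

Answer: -17

Derivation:
Old min = -19 (at index 6)
Change: A[6] -19 -> 11
Changed element WAS the min. Need to check: is 11 still <= all others?
  Min of remaining elements: -17
  New min = min(11, -17) = -17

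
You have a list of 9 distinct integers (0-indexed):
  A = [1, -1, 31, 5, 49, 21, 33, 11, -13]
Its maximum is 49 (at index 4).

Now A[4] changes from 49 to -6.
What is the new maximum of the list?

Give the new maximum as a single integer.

Answer: 33

Derivation:
Old max = 49 (at index 4)
Change: A[4] 49 -> -6
Changed element WAS the max -> may need rescan.
  Max of remaining elements: 33
  New max = max(-6, 33) = 33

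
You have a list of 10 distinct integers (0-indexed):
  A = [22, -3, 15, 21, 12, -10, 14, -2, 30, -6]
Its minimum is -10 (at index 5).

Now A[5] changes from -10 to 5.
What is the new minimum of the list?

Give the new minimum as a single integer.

Answer: -6

Derivation:
Old min = -10 (at index 5)
Change: A[5] -10 -> 5
Changed element WAS the min. Need to check: is 5 still <= all others?
  Min of remaining elements: -6
  New min = min(5, -6) = -6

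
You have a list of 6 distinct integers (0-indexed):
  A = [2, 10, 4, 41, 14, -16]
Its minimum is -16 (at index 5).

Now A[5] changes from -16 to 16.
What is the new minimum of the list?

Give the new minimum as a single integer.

Old min = -16 (at index 5)
Change: A[5] -16 -> 16
Changed element WAS the min. Need to check: is 16 still <= all others?
  Min of remaining elements: 2
  New min = min(16, 2) = 2

Answer: 2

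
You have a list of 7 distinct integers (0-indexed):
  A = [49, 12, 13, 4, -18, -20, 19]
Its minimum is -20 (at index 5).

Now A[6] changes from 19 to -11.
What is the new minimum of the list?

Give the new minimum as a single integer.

Answer: -20

Derivation:
Old min = -20 (at index 5)
Change: A[6] 19 -> -11
Changed element was NOT the old min.
  New min = min(old_min, new_val) = min(-20, -11) = -20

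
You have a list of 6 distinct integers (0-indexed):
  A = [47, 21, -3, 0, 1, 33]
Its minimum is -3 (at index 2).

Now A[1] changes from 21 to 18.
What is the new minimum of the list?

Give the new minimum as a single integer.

Old min = -3 (at index 2)
Change: A[1] 21 -> 18
Changed element was NOT the old min.
  New min = min(old_min, new_val) = min(-3, 18) = -3

Answer: -3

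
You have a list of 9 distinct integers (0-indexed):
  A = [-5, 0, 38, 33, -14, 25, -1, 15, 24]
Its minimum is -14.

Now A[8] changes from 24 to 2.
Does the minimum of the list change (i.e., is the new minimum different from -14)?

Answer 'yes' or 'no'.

Old min = -14
Change: A[8] 24 -> 2
Changed element was NOT the min; min changes only if 2 < -14.
New min = -14; changed? no

Answer: no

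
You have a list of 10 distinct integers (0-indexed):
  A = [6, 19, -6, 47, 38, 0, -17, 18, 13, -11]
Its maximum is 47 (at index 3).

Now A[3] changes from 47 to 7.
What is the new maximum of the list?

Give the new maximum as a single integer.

Answer: 38

Derivation:
Old max = 47 (at index 3)
Change: A[3] 47 -> 7
Changed element WAS the max -> may need rescan.
  Max of remaining elements: 38
  New max = max(7, 38) = 38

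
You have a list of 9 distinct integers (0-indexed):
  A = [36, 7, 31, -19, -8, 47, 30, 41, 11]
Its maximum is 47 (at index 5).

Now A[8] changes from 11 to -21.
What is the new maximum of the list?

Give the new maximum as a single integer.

Answer: 47

Derivation:
Old max = 47 (at index 5)
Change: A[8] 11 -> -21
Changed element was NOT the old max.
  New max = max(old_max, new_val) = max(47, -21) = 47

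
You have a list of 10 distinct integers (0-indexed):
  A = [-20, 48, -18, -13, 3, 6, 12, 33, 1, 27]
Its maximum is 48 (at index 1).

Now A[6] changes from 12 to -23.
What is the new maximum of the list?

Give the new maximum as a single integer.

Old max = 48 (at index 1)
Change: A[6] 12 -> -23
Changed element was NOT the old max.
  New max = max(old_max, new_val) = max(48, -23) = 48

Answer: 48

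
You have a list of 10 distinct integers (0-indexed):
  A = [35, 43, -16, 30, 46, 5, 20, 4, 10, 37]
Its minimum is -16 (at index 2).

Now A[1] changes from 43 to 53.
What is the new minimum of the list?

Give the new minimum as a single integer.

Old min = -16 (at index 2)
Change: A[1] 43 -> 53
Changed element was NOT the old min.
  New min = min(old_min, new_val) = min(-16, 53) = -16

Answer: -16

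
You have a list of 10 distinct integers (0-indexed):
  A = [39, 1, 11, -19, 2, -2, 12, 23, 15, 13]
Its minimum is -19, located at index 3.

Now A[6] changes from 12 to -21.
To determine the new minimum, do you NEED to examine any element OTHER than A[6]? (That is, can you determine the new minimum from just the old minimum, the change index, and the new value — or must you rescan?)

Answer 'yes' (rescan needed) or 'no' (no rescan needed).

Old min = -19 at index 3
Change at index 6: 12 -> -21
Index 6 was NOT the min. New min = min(-19, -21). No rescan of other elements needed.
Needs rescan: no

Answer: no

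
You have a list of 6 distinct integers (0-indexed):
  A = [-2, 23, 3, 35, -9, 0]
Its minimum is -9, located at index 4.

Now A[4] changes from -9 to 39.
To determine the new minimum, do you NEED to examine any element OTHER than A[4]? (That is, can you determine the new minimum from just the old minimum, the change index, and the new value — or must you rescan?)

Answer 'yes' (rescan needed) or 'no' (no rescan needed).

Old min = -9 at index 4
Change at index 4: -9 -> 39
Index 4 WAS the min and new value 39 > old min -9. Must rescan other elements to find the new min.
Needs rescan: yes

Answer: yes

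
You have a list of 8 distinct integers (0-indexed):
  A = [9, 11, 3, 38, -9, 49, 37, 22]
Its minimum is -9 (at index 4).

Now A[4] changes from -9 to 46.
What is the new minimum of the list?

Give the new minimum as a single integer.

Answer: 3

Derivation:
Old min = -9 (at index 4)
Change: A[4] -9 -> 46
Changed element WAS the min. Need to check: is 46 still <= all others?
  Min of remaining elements: 3
  New min = min(46, 3) = 3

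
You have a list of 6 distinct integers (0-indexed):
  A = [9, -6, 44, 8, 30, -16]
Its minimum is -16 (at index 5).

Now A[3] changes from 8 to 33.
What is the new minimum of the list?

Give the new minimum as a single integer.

Answer: -16

Derivation:
Old min = -16 (at index 5)
Change: A[3] 8 -> 33
Changed element was NOT the old min.
  New min = min(old_min, new_val) = min(-16, 33) = -16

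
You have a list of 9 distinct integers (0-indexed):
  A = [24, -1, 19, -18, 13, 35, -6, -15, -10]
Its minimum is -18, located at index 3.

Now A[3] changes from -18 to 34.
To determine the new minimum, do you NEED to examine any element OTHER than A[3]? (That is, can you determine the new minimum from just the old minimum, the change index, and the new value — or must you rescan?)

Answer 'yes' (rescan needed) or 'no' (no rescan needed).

Old min = -18 at index 3
Change at index 3: -18 -> 34
Index 3 WAS the min and new value 34 > old min -18. Must rescan other elements to find the new min.
Needs rescan: yes

Answer: yes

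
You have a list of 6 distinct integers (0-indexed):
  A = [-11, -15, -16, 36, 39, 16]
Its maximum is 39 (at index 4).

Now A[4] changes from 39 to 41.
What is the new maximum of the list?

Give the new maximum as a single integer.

Answer: 41

Derivation:
Old max = 39 (at index 4)
Change: A[4] 39 -> 41
Changed element WAS the max -> may need rescan.
  Max of remaining elements: 36
  New max = max(41, 36) = 41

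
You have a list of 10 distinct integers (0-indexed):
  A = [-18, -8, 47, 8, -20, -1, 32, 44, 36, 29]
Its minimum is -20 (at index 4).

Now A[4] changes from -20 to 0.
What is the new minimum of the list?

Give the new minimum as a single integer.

Answer: -18

Derivation:
Old min = -20 (at index 4)
Change: A[4] -20 -> 0
Changed element WAS the min. Need to check: is 0 still <= all others?
  Min of remaining elements: -18
  New min = min(0, -18) = -18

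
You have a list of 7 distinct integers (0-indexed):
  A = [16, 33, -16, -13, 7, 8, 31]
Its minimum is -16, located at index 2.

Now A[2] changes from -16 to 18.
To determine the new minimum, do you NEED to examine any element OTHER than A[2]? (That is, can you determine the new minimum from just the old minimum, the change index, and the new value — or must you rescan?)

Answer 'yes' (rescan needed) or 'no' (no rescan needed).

Answer: yes

Derivation:
Old min = -16 at index 2
Change at index 2: -16 -> 18
Index 2 WAS the min and new value 18 > old min -16. Must rescan other elements to find the new min.
Needs rescan: yes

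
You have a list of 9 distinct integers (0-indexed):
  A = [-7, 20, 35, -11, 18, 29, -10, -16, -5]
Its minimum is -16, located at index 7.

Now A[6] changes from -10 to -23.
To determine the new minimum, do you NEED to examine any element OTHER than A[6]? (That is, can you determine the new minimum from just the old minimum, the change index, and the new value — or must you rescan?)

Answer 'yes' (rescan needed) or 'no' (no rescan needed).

Old min = -16 at index 7
Change at index 6: -10 -> -23
Index 6 was NOT the min. New min = min(-16, -23). No rescan of other elements needed.
Needs rescan: no

Answer: no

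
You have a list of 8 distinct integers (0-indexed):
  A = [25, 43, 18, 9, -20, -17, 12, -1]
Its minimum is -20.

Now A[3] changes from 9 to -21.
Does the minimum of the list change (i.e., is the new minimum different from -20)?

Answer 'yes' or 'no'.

Answer: yes

Derivation:
Old min = -20
Change: A[3] 9 -> -21
Changed element was NOT the min; min changes only if -21 < -20.
New min = -21; changed? yes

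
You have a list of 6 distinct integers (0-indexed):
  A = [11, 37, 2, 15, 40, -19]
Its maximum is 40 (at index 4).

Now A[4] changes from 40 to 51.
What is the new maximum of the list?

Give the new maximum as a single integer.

Old max = 40 (at index 4)
Change: A[4] 40 -> 51
Changed element WAS the max -> may need rescan.
  Max of remaining elements: 37
  New max = max(51, 37) = 51

Answer: 51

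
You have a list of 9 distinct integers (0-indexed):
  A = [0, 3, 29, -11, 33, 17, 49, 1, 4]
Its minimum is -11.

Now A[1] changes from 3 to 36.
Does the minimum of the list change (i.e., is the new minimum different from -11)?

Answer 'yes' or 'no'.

Answer: no

Derivation:
Old min = -11
Change: A[1] 3 -> 36
Changed element was NOT the min; min changes only if 36 < -11.
New min = -11; changed? no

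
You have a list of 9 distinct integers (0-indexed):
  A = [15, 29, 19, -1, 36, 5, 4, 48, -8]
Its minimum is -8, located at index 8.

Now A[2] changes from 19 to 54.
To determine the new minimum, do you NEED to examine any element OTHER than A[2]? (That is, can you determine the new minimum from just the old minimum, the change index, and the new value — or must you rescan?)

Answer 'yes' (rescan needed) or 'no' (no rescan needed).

Answer: no

Derivation:
Old min = -8 at index 8
Change at index 2: 19 -> 54
Index 2 was NOT the min. New min = min(-8, 54). No rescan of other elements needed.
Needs rescan: no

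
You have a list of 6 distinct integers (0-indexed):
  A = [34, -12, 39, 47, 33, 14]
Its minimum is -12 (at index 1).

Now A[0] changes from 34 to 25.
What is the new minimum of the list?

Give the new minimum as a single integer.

Old min = -12 (at index 1)
Change: A[0] 34 -> 25
Changed element was NOT the old min.
  New min = min(old_min, new_val) = min(-12, 25) = -12

Answer: -12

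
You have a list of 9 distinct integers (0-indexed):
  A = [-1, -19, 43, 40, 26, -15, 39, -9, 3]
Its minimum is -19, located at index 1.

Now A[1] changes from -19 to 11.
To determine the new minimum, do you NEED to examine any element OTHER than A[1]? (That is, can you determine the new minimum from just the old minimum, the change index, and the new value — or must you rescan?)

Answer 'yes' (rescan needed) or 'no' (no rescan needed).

Answer: yes

Derivation:
Old min = -19 at index 1
Change at index 1: -19 -> 11
Index 1 WAS the min and new value 11 > old min -19. Must rescan other elements to find the new min.
Needs rescan: yes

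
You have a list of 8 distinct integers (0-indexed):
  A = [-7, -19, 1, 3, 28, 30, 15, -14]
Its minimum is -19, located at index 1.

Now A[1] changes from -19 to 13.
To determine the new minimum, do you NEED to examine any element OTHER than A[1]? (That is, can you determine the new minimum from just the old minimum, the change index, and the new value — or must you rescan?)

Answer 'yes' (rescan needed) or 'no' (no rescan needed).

Old min = -19 at index 1
Change at index 1: -19 -> 13
Index 1 WAS the min and new value 13 > old min -19. Must rescan other elements to find the new min.
Needs rescan: yes

Answer: yes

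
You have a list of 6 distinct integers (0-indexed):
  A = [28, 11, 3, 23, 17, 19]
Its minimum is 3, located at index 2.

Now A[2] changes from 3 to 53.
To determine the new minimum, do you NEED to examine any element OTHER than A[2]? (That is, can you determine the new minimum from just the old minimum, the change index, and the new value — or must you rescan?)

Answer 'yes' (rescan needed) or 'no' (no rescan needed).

Old min = 3 at index 2
Change at index 2: 3 -> 53
Index 2 WAS the min and new value 53 > old min 3. Must rescan other elements to find the new min.
Needs rescan: yes

Answer: yes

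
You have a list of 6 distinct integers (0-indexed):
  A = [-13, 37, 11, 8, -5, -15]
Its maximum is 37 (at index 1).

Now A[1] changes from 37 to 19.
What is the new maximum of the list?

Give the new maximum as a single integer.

Answer: 19

Derivation:
Old max = 37 (at index 1)
Change: A[1] 37 -> 19
Changed element WAS the max -> may need rescan.
  Max of remaining elements: 11
  New max = max(19, 11) = 19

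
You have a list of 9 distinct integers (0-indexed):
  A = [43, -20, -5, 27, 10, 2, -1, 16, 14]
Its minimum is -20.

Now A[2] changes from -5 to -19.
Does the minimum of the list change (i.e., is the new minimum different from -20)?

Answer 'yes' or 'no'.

Answer: no

Derivation:
Old min = -20
Change: A[2] -5 -> -19
Changed element was NOT the min; min changes only if -19 < -20.
New min = -20; changed? no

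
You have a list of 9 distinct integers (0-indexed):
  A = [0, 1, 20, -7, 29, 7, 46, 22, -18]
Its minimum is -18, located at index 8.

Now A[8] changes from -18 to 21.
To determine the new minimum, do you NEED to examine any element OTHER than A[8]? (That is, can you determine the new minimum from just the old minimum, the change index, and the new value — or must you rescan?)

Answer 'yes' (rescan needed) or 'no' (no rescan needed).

Answer: yes

Derivation:
Old min = -18 at index 8
Change at index 8: -18 -> 21
Index 8 WAS the min and new value 21 > old min -18. Must rescan other elements to find the new min.
Needs rescan: yes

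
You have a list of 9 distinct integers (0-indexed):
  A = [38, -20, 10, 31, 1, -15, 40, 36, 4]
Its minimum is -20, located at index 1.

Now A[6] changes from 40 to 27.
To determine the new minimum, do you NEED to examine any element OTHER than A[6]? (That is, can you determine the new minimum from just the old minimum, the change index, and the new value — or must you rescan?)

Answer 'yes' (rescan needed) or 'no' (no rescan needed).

Answer: no

Derivation:
Old min = -20 at index 1
Change at index 6: 40 -> 27
Index 6 was NOT the min. New min = min(-20, 27). No rescan of other elements needed.
Needs rescan: no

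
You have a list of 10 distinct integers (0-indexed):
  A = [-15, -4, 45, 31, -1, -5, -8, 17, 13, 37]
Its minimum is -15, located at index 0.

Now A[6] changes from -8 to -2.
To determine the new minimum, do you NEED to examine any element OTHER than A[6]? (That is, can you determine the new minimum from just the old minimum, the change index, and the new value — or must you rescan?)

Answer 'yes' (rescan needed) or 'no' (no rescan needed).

Answer: no

Derivation:
Old min = -15 at index 0
Change at index 6: -8 -> -2
Index 6 was NOT the min. New min = min(-15, -2). No rescan of other elements needed.
Needs rescan: no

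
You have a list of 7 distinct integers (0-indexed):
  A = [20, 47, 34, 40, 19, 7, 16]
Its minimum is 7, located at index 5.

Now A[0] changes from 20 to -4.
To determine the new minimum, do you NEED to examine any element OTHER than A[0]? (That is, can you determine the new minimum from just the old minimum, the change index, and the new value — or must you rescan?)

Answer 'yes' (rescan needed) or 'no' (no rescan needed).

Answer: no

Derivation:
Old min = 7 at index 5
Change at index 0: 20 -> -4
Index 0 was NOT the min. New min = min(7, -4). No rescan of other elements needed.
Needs rescan: no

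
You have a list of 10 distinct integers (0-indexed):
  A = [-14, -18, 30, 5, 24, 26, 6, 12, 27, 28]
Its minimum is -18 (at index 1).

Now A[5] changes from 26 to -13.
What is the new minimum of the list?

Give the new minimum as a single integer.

Answer: -18

Derivation:
Old min = -18 (at index 1)
Change: A[5] 26 -> -13
Changed element was NOT the old min.
  New min = min(old_min, new_val) = min(-18, -13) = -18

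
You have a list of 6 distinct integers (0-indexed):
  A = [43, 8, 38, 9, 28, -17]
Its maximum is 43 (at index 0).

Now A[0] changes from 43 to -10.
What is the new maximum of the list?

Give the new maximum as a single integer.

Old max = 43 (at index 0)
Change: A[0] 43 -> -10
Changed element WAS the max -> may need rescan.
  Max of remaining elements: 38
  New max = max(-10, 38) = 38

Answer: 38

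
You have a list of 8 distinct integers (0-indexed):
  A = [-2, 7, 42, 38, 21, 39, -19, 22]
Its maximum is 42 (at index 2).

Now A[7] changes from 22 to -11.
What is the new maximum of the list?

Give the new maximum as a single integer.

Answer: 42

Derivation:
Old max = 42 (at index 2)
Change: A[7] 22 -> -11
Changed element was NOT the old max.
  New max = max(old_max, new_val) = max(42, -11) = 42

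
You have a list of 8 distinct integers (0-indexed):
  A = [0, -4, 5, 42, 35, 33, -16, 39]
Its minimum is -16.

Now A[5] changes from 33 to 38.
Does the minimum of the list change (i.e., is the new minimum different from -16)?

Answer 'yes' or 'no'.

Answer: no

Derivation:
Old min = -16
Change: A[5] 33 -> 38
Changed element was NOT the min; min changes only if 38 < -16.
New min = -16; changed? no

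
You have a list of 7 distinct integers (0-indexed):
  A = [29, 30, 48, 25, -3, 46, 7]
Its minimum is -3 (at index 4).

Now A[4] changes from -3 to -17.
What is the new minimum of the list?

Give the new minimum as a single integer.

Answer: -17

Derivation:
Old min = -3 (at index 4)
Change: A[4] -3 -> -17
Changed element WAS the min. Need to check: is -17 still <= all others?
  Min of remaining elements: 7
  New min = min(-17, 7) = -17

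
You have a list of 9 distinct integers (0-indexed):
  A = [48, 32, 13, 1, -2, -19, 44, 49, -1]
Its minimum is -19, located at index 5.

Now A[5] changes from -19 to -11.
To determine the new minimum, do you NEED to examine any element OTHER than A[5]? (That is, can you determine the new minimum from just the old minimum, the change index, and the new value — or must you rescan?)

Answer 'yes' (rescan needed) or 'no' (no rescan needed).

Answer: yes

Derivation:
Old min = -19 at index 5
Change at index 5: -19 -> -11
Index 5 WAS the min and new value -11 > old min -19. Must rescan other elements to find the new min.
Needs rescan: yes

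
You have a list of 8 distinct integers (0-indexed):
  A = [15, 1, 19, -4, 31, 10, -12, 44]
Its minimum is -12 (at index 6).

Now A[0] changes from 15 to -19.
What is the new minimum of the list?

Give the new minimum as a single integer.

Answer: -19

Derivation:
Old min = -12 (at index 6)
Change: A[0] 15 -> -19
Changed element was NOT the old min.
  New min = min(old_min, new_val) = min(-12, -19) = -19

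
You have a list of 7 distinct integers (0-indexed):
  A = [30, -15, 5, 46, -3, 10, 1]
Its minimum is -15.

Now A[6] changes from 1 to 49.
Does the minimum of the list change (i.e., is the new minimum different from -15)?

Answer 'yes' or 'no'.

Answer: no

Derivation:
Old min = -15
Change: A[6] 1 -> 49
Changed element was NOT the min; min changes only if 49 < -15.
New min = -15; changed? no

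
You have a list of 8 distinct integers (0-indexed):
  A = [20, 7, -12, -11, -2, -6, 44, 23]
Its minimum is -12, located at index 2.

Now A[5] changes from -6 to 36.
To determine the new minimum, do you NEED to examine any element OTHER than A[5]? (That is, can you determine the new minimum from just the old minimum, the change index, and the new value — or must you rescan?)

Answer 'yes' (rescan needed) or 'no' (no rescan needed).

Answer: no

Derivation:
Old min = -12 at index 2
Change at index 5: -6 -> 36
Index 5 was NOT the min. New min = min(-12, 36). No rescan of other elements needed.
Needs rescan: no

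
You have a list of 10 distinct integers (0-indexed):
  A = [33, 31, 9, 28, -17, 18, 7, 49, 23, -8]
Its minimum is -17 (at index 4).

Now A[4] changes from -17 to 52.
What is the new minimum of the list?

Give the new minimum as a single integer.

Old min = -17 (at index 4)
Change: A[4] -17 -> 52
Changed element WAS the min. Need to check: is 52 still <= all others?
  Min of remaining elements: -8
  New min = min(52, -8) = -8

Answer: -8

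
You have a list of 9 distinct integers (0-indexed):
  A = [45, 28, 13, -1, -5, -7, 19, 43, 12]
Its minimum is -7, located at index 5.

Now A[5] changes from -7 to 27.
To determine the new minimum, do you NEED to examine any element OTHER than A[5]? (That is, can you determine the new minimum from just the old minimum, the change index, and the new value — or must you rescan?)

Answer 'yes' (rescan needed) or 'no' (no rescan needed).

Old min = -7 at index 5
Change at index 5: -7 -> 27
Index 5 WAS the min and new value 27 > old min -7. Must rescan other elements to find the new min.
Needs rescan: yes

Answer: yes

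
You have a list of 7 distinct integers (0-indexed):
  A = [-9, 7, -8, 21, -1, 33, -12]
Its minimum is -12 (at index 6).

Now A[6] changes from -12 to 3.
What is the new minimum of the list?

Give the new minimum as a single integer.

Answer: -9

Derivation:
Old min = -12 (at index 6)
Change: A[6] -12 -> 3
Changed element WAS the min. Need to check: is 3 still <= all others?
  Min of remaining elements: -9
  New min = min(3, -9) = -9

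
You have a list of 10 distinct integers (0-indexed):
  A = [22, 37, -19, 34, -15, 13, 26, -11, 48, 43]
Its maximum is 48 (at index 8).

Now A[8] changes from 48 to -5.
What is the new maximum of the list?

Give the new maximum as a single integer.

Answer: 43

Derivation:
Old max = 48 (at index 8)
Change: A[8] 48 -> -5
Changed element WAS the max -> may need rescan.
  Max of remaining elements: 43
  New max = max(-5, 43) = 43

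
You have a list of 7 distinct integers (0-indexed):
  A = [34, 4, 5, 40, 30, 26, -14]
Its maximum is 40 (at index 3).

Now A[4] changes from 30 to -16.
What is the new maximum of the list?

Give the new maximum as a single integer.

Answer: 40

Derivation:
Old max = 40 (at index 3)
Change: A[4] 30 -> -16
Changed element was NOT the old max.
  New max = max(old_max, new_val) = max(40, -16) = 40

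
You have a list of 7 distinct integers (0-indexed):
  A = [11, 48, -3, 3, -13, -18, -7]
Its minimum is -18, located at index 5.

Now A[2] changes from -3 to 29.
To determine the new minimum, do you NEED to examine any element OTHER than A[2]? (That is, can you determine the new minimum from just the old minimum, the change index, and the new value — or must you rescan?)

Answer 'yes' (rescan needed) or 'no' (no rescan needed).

Answer: no

Derivation:
Old min = -18 at index 5
Change at index 2: -3 -> 29
Index 2 was NOT the min. New min = min(-18, 29). No rescan of other elements needed.
Needs rescan: no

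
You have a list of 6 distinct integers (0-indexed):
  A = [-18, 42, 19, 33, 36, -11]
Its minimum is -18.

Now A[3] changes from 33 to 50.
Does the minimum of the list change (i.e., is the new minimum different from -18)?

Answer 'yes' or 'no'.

Old min = -18
Change: A[3] 33 -> 50
Changed element was NOT the min; min changes only if 50 < -18.
New min = -18; changed? no

Answer: no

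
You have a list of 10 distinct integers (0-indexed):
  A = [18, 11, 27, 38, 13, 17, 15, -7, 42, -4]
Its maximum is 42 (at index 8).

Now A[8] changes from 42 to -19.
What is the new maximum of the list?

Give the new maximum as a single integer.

Answer: 38

Derivation:
Old max = 42 (at index 8)
Change: A[8] 42 -> -19
Changed element WAS the max -> may need rescan.
  Max of remaining elements: 38
  New max = max(-19, 38) = 38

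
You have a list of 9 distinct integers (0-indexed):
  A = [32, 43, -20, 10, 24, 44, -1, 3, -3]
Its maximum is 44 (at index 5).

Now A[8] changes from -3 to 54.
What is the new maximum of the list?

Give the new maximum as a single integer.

Old max = 44 (at index 5)
Change: A[8] -3 -> 54
Changed element was NOT the old max.
  New max = max(old_max, new_val) = max(44, 54) = 54

Answer: 54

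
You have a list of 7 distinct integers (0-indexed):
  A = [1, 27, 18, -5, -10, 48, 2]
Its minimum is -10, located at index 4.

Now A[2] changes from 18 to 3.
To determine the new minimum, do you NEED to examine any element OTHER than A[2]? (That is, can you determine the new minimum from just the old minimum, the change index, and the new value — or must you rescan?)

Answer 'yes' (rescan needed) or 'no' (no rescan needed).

Old min = -10 at index 4
Change at index 2: 18 -> 3
Index 2 was NOT the min. New min = min(-10, 3). No rescan of other elements needed.
Needs rescan: no

Answer: no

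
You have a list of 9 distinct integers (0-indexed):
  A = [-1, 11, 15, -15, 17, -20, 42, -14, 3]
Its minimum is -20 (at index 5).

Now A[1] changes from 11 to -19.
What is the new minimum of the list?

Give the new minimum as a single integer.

Old min = -20 (at index 5)
Change: A[1] 11 -> -19
Changed element was NOT the old min.
  New min = min(old_min, new_val) = min(-20, -19) = -20

Answer: -20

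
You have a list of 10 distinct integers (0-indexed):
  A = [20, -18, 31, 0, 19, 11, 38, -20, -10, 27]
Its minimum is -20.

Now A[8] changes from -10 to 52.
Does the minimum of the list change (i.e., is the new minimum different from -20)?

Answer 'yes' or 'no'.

Old min = -20
Change: A[8] -10 -> 52
Changed element was NOT the min; min changes only if 52 < -20.
New min = -20; changed? no

Answer: no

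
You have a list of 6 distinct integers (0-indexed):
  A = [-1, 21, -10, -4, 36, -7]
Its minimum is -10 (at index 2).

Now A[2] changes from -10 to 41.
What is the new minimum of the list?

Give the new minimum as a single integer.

Old min = -10 (at index 2)
Change: A[2] -10 -> 41
Changed element WAS the min. Need to check: is 41 still <= all others?
  Min of remaining elements: -7
  New min = min(41, -7) = -7

Answer: -7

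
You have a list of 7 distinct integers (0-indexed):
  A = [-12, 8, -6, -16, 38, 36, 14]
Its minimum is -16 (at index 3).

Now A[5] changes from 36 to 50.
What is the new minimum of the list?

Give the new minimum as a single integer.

Old min = -16 (at index 3)
Change: A[5] 36 -> 50
Changed element was NOT the old min.
  New min = min(old_min, new_val) = min(-16, 50) = -16

Answer: -16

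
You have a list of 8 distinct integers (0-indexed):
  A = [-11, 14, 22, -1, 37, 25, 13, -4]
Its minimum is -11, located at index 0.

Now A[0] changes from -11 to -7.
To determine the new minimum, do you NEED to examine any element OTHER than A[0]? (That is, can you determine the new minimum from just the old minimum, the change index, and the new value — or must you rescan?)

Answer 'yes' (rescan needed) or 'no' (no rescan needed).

Old min = -11 at index 0
Change at index 0: -11 -> -7
Index 0 WAS the min and new value -7 > old min -11. Must rescan other elements to find the new min.
Needs rescan: yes

Answer: yes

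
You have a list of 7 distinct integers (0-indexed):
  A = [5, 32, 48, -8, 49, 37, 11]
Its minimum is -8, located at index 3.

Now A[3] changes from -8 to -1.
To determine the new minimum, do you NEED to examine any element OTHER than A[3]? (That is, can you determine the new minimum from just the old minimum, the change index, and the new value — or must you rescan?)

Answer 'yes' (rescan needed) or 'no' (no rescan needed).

Answer: yes

Derivation:
Old min = -8 at index 3
Change at index 3: -8 -> -1
Index 3 WAS the min and new value -1 > old min -8. Must rescan other elements to find the new min.
Needs rescan: yes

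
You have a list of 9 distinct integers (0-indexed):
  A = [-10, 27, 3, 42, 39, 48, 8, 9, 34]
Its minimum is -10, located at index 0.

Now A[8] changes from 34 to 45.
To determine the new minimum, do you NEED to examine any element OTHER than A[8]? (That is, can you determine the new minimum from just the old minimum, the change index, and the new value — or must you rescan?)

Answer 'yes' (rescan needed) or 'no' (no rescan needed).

Old min = -10 at index 0
Change at index 8: 34 -> 45
Index 8 was NOT the min. New min = min(-10, 45). No rescan of other elements needed.
Needs rescan: no

Answer: no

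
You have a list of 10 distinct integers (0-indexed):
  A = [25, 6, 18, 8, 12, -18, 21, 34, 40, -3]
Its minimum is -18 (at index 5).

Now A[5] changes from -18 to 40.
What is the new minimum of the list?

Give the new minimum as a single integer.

Old min = -18 (at index 5)
Change: A[5] -18 -> 40
Changed element WAS the min. Need to check: is 40 still <= all others?
  Min of remaining elements: -3
  New min = min(40, -3) = -3

Answer: -3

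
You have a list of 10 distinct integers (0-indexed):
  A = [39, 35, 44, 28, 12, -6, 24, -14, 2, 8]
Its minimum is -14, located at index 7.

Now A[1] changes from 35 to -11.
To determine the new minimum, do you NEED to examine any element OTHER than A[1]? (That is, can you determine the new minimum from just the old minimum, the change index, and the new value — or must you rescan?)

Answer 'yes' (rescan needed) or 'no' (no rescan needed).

Old min = -14 at index 7
Change at index 1: 35 -> -11
Index 1 was NOT the min. New min = min(-14, -11). No rescan of other elements needed.
Needs rescan: no

Answer: no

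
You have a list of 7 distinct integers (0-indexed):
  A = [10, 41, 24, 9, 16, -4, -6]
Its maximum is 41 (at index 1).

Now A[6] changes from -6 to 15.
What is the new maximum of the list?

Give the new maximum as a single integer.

Old max = 41 (at index 1)
Change: A[6] -6 -> 15
Changed element was NOT the old max.
  New max = max(old_max, new_val) = max(41, 15) = 41

Answer: 41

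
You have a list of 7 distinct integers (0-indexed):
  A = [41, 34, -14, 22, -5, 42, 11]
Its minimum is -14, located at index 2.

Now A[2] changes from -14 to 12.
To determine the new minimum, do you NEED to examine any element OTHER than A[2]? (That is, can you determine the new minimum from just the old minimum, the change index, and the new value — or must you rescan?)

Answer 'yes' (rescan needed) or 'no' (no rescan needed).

Old min = -14 at index 2
Change at index 2: -14 -> 12
Index 2 WAS the min and new value 12 > old min -14. Must rescan other elements to find the new min.
Needs rescan: yes

Answer: yes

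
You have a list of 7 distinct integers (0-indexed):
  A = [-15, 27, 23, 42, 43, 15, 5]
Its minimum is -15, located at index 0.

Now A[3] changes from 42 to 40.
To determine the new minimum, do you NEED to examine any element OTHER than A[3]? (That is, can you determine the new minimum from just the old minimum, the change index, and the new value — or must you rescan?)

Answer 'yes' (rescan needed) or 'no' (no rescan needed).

Old min = -15 at index 0
Change at index 3: 42 -> 40
Index 3 was NOT the min. New min = min(-15, 40). No rescan of other elements needed.
Needs rescan: no

Answer: no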